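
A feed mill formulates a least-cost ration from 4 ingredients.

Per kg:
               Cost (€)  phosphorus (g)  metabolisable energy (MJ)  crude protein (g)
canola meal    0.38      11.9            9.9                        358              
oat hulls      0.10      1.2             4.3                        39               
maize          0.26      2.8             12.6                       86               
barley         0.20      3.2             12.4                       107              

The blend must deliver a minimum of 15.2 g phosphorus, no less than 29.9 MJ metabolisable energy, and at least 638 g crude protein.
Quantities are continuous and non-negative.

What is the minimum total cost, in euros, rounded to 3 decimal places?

€0.789

Let x1 = kg of canola meal, x2 = kg of oat hulls, x3 = kg of maize, x4 = kg of barley.
Minimise 0.38x1 + 0.1x2 + 0.26x3 + 0.2x4 s.t.:
  11.9x1 + 1.2x2 + 2.8x3 + 3.2x4 ≥ 15.2   (phosphorus)
  9.9x1 + 4.3x2 + 12.6x3 + 12.4x4 ≥ 29.9   (metabolisable energy)
  358x1 + 39x2 + 86x3 + 107x4 ≥ 638   (crude protein)
  x1, x2, x3, x4 ≥ 0.
The optimal basis is {canola meal, barley}; oat hulls, maize drop out. There the metabolisable energy and crude protein constraints are tight.
Optimal quantities: canola meal = 1.394 kg, barley = 1.298 kg.
Cost = 0.38·1.394 + 0.2·1.298 = 0.78932.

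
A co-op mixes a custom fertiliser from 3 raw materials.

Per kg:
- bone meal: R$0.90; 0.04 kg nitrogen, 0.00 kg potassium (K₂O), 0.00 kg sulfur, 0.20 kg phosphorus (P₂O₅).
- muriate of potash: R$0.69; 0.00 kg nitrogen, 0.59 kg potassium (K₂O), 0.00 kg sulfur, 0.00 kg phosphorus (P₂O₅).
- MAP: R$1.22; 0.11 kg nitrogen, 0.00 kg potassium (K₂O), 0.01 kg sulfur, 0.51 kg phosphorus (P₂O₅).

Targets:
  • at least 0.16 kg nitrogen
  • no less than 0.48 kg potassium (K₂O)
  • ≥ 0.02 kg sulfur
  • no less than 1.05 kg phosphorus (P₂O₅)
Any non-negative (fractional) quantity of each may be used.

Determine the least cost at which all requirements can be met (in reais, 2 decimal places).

Let x1 = kg of bone meal, x2 = kg of muriate of potash, x3 = kg of MAP.
Minimise 0.9x1 + 0.69x2 + 1.22x3 subject to:
  0.04x1 + 0.11x3 ≥ 0.16   (nitrogen)
  0.59x2 ≥ 0.48   (potassium (K₂O))
  0.01x3 ≥ 0.02   (sulfur)
  0.2x1 + 0.51x3 ≥ 1.05   (phosphorus (P₂O₅))
  x1, x2, x3 ≥ 0.
At the optimum only muriate of potash, MAP are positive (bone meal = 0). Binding constraints: potassium (K₂O) and phosphorus (P₂O₅).
Solving gives x2 = 0.8136, x3 = 2.059.
Hence cost = 0.69·0.8136 + 1.22·2.059 = R$3.0734.

R$3.07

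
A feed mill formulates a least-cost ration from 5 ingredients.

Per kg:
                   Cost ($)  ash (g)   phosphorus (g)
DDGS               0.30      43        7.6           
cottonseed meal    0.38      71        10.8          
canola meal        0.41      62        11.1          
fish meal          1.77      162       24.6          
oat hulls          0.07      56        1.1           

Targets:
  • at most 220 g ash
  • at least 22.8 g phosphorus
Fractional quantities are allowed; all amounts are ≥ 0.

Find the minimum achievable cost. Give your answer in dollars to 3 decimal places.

$0.802

Treat it as an LP. Let x1 = kg of DDGS, x2 = kg of cottonseed meal, x3 = kg of canola meal, x4 = kg of fish meal, x5 = kg of oat hulls.
min 0.3x1 + 0.38x2 + 0.41x3 + 1.77x4 + 0.07x5 subject to:
  43x1 + 71x2 + 62x3 + 162x4 + 56x5 ≤ 220   (ash)
  7.6x1 + 10.8x2 + 11.1x3 + 24.6x4 + 1.1x5 ≥ 22.8   (phosphorus)
  x1, x2, x3, x4, x5 ≥ 0.
The optimal basis is {cottonseed meal}; DDGS, canola meal, fish meal, oat hulls drop out. There the phosphorus constraint is tight.
That vertex is x2 = 2.111.
Total cost: 0.38·2.111 = 0.80218.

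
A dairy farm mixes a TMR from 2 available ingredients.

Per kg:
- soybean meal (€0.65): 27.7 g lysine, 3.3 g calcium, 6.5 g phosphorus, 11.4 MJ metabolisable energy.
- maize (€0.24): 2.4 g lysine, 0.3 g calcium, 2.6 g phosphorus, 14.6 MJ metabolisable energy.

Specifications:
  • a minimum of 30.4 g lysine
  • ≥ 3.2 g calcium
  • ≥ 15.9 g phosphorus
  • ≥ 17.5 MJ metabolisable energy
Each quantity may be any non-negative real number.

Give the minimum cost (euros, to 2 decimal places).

€1.50

Set it up as a linear program. Let x1 = kg of soybean meal, x2 = kg of maize.
min 0.65x1 + 0.24x2 with:
  27.7x1 + 2.4x2 ≥ 30.4   (lysine)
  3.3x1 + 0.3x2 ≥ 3.2   (calcium)
  6.5x1 + 2.6x2 ≥ 15.9   (phosphorus)
  11.4x1 + 14.6x2 ≥ 17.5   (metabolisable energy)
  x1, x2 ≥ 0.
Both inputs are positive at the optimum. There the lysine and phosphorus constraints are tight.
So soybean meal = 0.7246 kg, maize = 4.304 kg.
Hence cost = 0.65·0.7246 + 0.24·4.304 = €1.5040.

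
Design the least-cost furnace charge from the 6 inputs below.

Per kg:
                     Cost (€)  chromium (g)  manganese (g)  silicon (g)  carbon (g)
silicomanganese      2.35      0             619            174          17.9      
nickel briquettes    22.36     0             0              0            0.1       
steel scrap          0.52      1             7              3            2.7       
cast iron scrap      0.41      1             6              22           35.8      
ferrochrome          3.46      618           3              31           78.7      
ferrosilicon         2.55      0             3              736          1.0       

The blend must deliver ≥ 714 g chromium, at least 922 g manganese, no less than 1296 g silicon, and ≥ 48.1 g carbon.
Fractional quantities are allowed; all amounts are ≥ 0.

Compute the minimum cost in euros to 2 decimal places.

Treat it as an LP. Let x1 = kg of silicomanganese, x2 = kg of nickel briquettes, x3 = kg of steel scrap, x4 = kg of cast iron scrap, x5 = kg of ferrochrome, x6 = kg of ferrosilicon.
min 2.35x1 + 22.36x2 + 0.52x3 + 0.41x4 + 3.46x5 + 2.55x6 subject to:
  1x3 + 1x4 + 618x5 ≥ 714   (chromium)
  619x1 + 7x3 + 6x4 + 3x5 + 3x6 ≥ 922   (manganese)
  174x1 + 3x3 + 22x4 + 31x5 + 736x6 ≥ 1296   (silicon)
  17.9x1 + 0.1x2 + 2.7x3 + 35.8x4 + 78.7x5 + 1x6 ≥ 48.1   (carbon)
  x1, x2, x3, x4, x5, x6 ≥ 0.
The cheapest feasible vertex uses only silicomanganese, ferrochrome, ferrosilicon; nickel briquettes, steel scrap, cast iron scrap are not used. The chromium, manganese, silicon requirements are met with equality.
Optimal quantities: silicomanganese = 1.477 kg, ferrochrome = 1.155 kg, ferrosilicon = 1.363 kg.
Cost = 2.35·1.477 + 3.46·1.155 + 2.55·1.363 = 10.9429.

€10.94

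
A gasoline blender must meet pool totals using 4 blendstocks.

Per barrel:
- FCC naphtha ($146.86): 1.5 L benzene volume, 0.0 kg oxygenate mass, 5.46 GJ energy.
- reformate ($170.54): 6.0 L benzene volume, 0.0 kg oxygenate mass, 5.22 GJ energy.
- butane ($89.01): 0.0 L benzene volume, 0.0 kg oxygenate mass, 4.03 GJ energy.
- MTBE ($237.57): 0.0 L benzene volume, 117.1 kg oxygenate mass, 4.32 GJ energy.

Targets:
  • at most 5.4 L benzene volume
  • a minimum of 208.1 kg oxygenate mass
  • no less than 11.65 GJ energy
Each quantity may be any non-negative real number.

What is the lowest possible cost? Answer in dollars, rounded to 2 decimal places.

$509.94

Let x1 = barrels of FCC naphtha, x2 = barrels of reformate, x3 = barrels of butane, x4 = barrels of MTBE.
min 146.86x1 + 170.54x2 + 89.01x3 + 237.57x4 subject to:
  1.5x1 + 6x2 ≤ 5.4   (benzene volume)
  117.1x4 ≥ 208.1   (oxygenate mass)
  5.46x1 + 5.22x2 + 4.03x3 + 4.32x4 ≥ 11.65   (energy)
  x1, x2, x3, x4 ≥ 0.
The minimum-cost mix takes nothing from FCC naphtha, reformate — only butane, MTBE. The oxygenate mass and energy requirements are met with equality.
Optimal quantities: butane = 0.985824 barrels, MTBE = 1.77711 barrels.
Total cost: 89.01·0.985824 + 237.57·1.77711 = 509.9362.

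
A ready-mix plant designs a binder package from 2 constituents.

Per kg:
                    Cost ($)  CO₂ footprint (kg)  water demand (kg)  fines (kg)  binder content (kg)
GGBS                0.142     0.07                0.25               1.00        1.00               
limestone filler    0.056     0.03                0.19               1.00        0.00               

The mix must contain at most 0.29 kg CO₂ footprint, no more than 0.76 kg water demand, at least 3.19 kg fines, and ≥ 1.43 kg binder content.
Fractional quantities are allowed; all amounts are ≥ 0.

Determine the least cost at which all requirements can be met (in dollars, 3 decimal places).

$0.302

Let x1 = kg of GGBS, x2 = kg of limestone filler.
Minimize 0.142x1 + 0.056x2 subject to:
  0.07x1 + 0.03x2 ≤ 0.29   (CO₂ footprint)
  0.25x1 + 0.19x2 ≤ 0.76   (water demand)
  1x1 + 1x2 ≥ 3.19   (fines)
  1x1 ≥ 1.43   (binder content)
  x1, x2 ≥ 0.
Both inputs are positive at the optimum. Binding constraints: fines and binder content.
That vertex is x1 = 1.43, x2 = 1.76.
Hence cost = 0.142·1.43 + 0.056·1.76 = $0.30162.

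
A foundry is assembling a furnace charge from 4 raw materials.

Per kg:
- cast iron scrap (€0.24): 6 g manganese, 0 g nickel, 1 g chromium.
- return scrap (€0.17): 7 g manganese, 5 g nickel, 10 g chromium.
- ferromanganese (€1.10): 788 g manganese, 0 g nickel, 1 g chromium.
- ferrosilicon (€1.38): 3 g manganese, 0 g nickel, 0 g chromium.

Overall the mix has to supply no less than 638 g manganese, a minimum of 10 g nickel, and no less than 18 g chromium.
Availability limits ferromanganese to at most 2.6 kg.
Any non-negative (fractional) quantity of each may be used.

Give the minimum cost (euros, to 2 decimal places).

This is a linear program. Let x1 = kg of cast iron scrap, x2 = kg of return scrap, x3 = kg of ferromanganese, x4 = kg of ferrosilicon.
Minimise 0.24x1 + 0.17x2 + 1.1x3 + 1.38x4 subject to:
  6x1 + 7x2 + 788x3 + 3x4 ≥ 638   (manganese)
  5x2 ≥ 10   (nickel)
  1x1 + 10x2 + 1x3 ≥ 18   (chromium)
  x3 ≤ 2.6
  x1, x2, x3, x4 ≥ 0.
The minimum-cost mix takes nothing from cast iron scrap, ferrosilicon — only return scrap, ferromanganese. There the manganese and nickel constraints are tight.
Optimal quantities: return scrap = 2 kg, ferromanganese = 0.7919 kg.
Cost = 0.17·2 + 1.1·0.7919 = 1.2111.

€1.21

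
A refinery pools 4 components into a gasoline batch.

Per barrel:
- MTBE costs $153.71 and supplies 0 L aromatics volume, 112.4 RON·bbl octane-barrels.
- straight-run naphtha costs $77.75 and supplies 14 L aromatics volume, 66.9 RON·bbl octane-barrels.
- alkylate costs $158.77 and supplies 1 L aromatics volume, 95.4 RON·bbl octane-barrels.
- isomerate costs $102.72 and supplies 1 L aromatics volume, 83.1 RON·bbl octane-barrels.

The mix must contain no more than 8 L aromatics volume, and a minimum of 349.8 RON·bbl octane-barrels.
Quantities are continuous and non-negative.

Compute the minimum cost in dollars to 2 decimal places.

$430.97

Treat it as an LP. Let x1 = barrels of MTBE, x2 = barrels of straight-run naphtha, x3 = barrels of alkylate, x4 = barrels of isomerate.
Minimize 153.71x1 + 77.75x2 + 158.77x3 + 102.72x4 subject to:
  14x2 + 1x3 + 1x4 ≤ 8   (aromatics volume)
  112.4x1 + 66.9x2 + 95.4x3 + 83.1x4 ≥ 349.8   (octane-barrels)
  x1, x2, x3, x4 ≥ 0.
The optimal basis is {straight-run naphtha, isomerate}; MTBE, alkylate drop out. The aromatics volume and octane-barrels requirements are met with equality.
Solving gives x2 = 0.28728, x4 = 3.9781.
Total cost: 77.75·0.28728 + 102.72·3.9781 = 430.9665.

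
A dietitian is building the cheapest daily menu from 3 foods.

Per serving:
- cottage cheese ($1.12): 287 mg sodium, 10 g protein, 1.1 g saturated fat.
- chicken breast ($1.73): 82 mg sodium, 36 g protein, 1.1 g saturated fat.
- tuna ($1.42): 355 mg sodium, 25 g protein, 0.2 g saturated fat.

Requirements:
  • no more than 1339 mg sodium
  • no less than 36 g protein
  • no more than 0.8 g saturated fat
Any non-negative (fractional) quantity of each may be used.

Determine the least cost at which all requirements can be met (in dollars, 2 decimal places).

$1.85

Treat it as an LP. Let x1 = servings of cottage cheese, x2 = servings of chicken breast, x3 = servings of tuna.
Minimise 1.12x1 + 1.73x2 + 1.42x3 with:
  287x1 + 82x2 + 355x3 ≤ 1339   (sodium)
  10x1 + 36x2 + 25x3 ≥ 36   (protein)
  1.1x1 + 1.1x2 + 0.2x3 ≤ 0.8   (saturated fat)
  x1, x2, x3 ≥ 0.
The minimum-cost mix takes nothing from cottage cheese — only chicken breast, tuna. There the protein and saturated fat constraints are tight.
Optimal quantities: chicken breast = 0.6305 servings, tuna = 0.532 servings.
Total cost: 1.73·0.6305 + 1.42·0.532 = 1.8462.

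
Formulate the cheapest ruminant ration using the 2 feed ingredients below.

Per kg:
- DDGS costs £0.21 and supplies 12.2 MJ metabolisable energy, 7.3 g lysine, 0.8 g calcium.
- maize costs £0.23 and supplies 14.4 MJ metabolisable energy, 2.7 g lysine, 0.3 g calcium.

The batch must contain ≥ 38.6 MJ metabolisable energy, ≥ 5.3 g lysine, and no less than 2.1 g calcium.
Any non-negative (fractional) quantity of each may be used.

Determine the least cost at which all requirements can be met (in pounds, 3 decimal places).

This is a linear program. Let x1 = kg of DDGS, x2 = kg of maize.
Minimise 0.21x1 + 0.23x2 subject to:
  12.2x1 + 14.4x2 ≥ 38.6   (metabolisable energy)
  7.3x1 + 2.7x2 ≥ 5.3   (lysine)
  0.8x1 + 0.3x2 ≥ 2.1   (calcium)
  x1, x2 ≥ 0.
Both inputs are positive at the optimum. Binding constraints: metabolisable energy and calcium.
That vertex is x1 = 2.374, x2 = 0.6692.
Objective = 0.21·2.374 + 0.23·0.6692 = 0.65246.

£0.652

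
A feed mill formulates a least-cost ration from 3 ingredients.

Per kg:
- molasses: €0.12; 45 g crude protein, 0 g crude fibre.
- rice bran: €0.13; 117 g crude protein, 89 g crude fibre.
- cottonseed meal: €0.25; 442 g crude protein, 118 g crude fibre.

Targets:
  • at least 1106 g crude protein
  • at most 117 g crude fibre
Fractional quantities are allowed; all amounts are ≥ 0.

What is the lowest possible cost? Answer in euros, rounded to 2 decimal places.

€2.03

Let x1 = kg of molasses, x2 = kg of rice bran, x3 = kg of cottonseed meal.
Minimise 0.12x1 + 0.13x2 + 0.25x3 with:
  45x1 + 117x2 + 442x3 ≥ 1106   (crude protein)
  89x2 + 118x3 ≤ 117   (crude fibre)
  x1, x2, x3 ≥ 0.
The optimal basis is {molasses, cottonseed meal}; rice bran drops out. Binding constraints: crude protein and crude fibre.
Optimal quantities: molasses = 14.84 kg, cottonseed meal = 0.9915 kg.
Cost = 0.12·14.84 + 0.25·0.9915 = 2.0287.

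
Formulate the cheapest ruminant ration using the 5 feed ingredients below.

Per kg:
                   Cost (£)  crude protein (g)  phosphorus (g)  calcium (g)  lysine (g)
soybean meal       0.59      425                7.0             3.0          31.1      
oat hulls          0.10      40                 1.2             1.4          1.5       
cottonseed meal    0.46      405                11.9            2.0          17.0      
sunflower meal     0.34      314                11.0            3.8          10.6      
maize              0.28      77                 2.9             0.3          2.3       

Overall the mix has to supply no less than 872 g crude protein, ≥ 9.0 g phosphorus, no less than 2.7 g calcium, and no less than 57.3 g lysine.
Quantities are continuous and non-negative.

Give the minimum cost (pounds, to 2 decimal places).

Treat it as an LP. Let x1 = kg of soybean meal, x2 = kg of oat hulls, x3 = kg of cottonseed meal, x4 = kg of sunflower meal, x5 = kg of maize.
Minimize 0.59x1 + 0.1x2 + 0.46x3 + 0.34x4 + 0.28x5 s.t.:
  425x1 + 40x2 + 405x3 + 314x4 + 77x5 ≥ 872   (crude protein)
  7x1 + 1.2x2 + 11.9x3 + 11x4 + 2.9x5 ≥ 9   (phosphorus)
  3x1 + 1.4x2 + 2x3 + 3.8x4 + 0.3x5 ≥ 2.7   (calcium)
  31.1x1 + 1.5x2 + 17x3 + 10.6x4 + 2.3x5 ≥ 57.3   (lysine)
  x1, x2, x3, x4, x5 ≥ 0.
The minimum-cost mix takes nothing from oat hulls, sunflower meal, maize — only soybean meal, cottonseed meal. There the crude protein and lysine constraints are tight.
That vertex is x1 = 1.561, x3 = 0.5152.
Cost = 0.59·1.561 + 0.46·0.5152 = 1.1580.

£1.16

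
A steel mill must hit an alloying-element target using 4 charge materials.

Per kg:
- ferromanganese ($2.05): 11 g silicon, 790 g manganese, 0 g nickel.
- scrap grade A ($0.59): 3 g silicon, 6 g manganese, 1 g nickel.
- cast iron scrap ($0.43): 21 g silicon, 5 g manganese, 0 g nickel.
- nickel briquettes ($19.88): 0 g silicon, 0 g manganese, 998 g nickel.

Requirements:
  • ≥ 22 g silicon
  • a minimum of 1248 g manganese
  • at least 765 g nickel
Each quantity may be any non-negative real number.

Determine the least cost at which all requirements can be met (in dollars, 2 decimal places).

$18.57

Let x1 = kg of ferromanganese, x2 = kg of scrap grade A, x3 = kg of cast iron scrap, x4 = kg of nickel briquettes.
Minimize 2.05x1 + 0.59x2 + 0.43x3 + 19.88x4 subject to:
  11x1 + 3x2 + 21x3 ≥ 22   (silicon)
  790x1 + 6x2 + 5x3 ≥ 1248   (manganese)
  1x2 + 998x4 ≥ 765   (nickel)
  x1, x2, x3, x4 ≥ 0.
At the optimum only ferromanganese, cast iron scrap, nickel briquettes are positive (scrap grade A = 0). Binding constraints: silicon, manganese, nickel.
Solving gives x1 = 1.578, x3 = 0.2209, x4 = 0.7665.
Total cost: 2.05·1.578 + 0.43·0.2209 + 19.88·0.7665 = 18.5679.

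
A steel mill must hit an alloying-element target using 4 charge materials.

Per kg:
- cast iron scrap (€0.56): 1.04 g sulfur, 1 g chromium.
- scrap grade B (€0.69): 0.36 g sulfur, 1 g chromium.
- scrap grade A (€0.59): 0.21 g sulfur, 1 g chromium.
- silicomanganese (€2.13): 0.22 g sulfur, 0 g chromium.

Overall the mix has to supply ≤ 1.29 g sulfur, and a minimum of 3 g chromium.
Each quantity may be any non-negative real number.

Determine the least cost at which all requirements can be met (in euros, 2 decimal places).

Treat it as an LP. Let x1 = kg of cast iron scrap, x2 = kg of scrap grade B, x3 = kg of scrap grade A, x4 = kg of silicomanganese.
Minimize 0.56x1 + 0.69x2 + 0.59x3 + 2.13x4 subject to:
  1.04x1 + 0.36x2 + 0.21x3 + 0.22x4 ≤ 1.29   (sulfur)
  1x1 + 1x2 + 1x3 ≥ 3   (chromium)
  x1, x2, x3, x4 ≥ 0.
The minimum-cost mix takes nothing from scrap grade B, silicomanganese — only cast iron scrap, scrap grade A. Binding constraints: sulfur and chromium.
So cast iron scrap = 0.7952 kg, scrap grade A = 2.205 kg.
Hence cost = 0.56·0.7952 + 0.59·2.205 = €1.7463.

€1.75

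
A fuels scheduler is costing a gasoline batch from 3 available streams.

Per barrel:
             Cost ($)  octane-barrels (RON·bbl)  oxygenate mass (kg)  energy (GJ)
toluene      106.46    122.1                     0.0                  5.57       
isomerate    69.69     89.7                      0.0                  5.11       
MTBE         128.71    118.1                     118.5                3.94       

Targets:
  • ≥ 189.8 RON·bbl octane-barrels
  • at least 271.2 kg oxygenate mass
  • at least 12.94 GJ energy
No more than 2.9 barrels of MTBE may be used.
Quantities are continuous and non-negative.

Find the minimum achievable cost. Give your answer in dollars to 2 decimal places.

$348.07

Let x1 = barrels of toluene, x2 = barrels of isomerate, x3 = barrels of MTBE.
min 106.46x1 + 69.69x2 + 128.71x3 s.t.:
  122.1x1 + 89.7x2 + 118.1x3 ≥ 189.8   (octane-barrels)
  118.5x3 ≥ 271.2   (oxygenate mass)
  5.57x1 + 5.11x2 + 3.94x3 ≥ 12.94   (energy)
  x3 ≤ 2.9
  x1, x2, x3 ≥ 0.
The cheapest feasible vertex uses only isomerate, MTBE; toluene is not used. Binding constraints: oxygenate mass and energy.
Solving gives x2 = 0.76769, x3 = 2.2886.
Cost = 69.69·0.76769 + 128.71·2.2886 = 348.0660.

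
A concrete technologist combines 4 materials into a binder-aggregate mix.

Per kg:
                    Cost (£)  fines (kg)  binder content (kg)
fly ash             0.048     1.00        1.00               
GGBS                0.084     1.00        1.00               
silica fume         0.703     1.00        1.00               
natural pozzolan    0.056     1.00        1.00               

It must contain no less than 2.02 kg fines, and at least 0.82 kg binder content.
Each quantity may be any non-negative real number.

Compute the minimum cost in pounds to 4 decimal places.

Treat it as an LP. Let x1 = kg of fly ash, x2 = kg of GGBS, x3 = kg of silica fume, x4 = kg of natural pozzolan.
Minimize 0.048x1 + 0.084x2 + 0.703x3 + 0.056x4 with:
  1x1 + 1x2 + 1x3 + 1x4 ≥ 2.02   (fines)
  1x1 + 1x2 + 1x3 + 1x4 ≥ 0.82   (binder content)
  x1, x2, x3, x4 ≥ 0.
At the optimum only fly ash is positive (GGBS, silica fume, natural pozzolan = 0). Binding constraint: fines.
Solving gives x1 = 2.02.
Hence cost = 0.048·2.02 = £0.096960.

£0.0970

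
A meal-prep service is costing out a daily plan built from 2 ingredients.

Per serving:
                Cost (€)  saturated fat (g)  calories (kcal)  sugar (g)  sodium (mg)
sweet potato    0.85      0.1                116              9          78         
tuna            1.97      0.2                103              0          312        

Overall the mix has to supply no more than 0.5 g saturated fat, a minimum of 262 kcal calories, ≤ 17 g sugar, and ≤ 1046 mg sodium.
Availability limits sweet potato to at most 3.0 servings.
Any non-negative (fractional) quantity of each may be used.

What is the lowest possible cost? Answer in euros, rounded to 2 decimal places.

€2.43

Let x1 = servings of sweet potato, x2 = servings of tuna.
min 0.85x1 + 1.97x2 subject to:
  0.1x1 + 0.2x2 ≤ 0.5   (saturated fat)
  116x1 + 103x2 ≥ 262   (calories)
  9x1 ≤ 17   (sugar)
  78x1 + 312x2 ≤ 1046   (sodium)
  x1 ≤ 3
  x1, x2 ≥ 0.
Both inputs are positive at the optimum. There the calories and sugar constraints are tight.
That vertex is x1 = 1.889, x2 = 0.4164.
Total cost: 0.85·1.889 + 1.97·0.4164 = 2.4260.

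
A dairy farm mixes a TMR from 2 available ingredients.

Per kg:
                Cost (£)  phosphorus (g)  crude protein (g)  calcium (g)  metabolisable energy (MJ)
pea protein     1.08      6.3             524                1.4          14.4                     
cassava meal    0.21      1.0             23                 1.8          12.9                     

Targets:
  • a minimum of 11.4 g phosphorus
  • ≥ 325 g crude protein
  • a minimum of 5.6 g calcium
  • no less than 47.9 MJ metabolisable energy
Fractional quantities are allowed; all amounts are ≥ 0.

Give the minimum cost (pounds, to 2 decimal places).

Set it up as a linear program. Let x1 = kg of pea protein, x2 = kg of cassava meal.
min 1.08x1 + 0.21x2 with:
  6.3x1 + 1x2 ≥ 11.4   (phosphorus)
  524x1 + 23x2 ≥ 325   (crude protein)
  1.4x1 + 1.8x2 ≥ 5.6   (calcium)
  14.4x1 + 12.9x2 ≥ 47.9   (metabolisable energy)
  x1, x2 ≥ 0.
Both inputs are positive at the optimum. Binding constraints: phosphorus and metabolisable energy.
That vertex is x1 = 1.483, x2 = 2.058.
Hence cost = 1.08·1.483 + 0.21·2.058 = £2.0338.

£2.03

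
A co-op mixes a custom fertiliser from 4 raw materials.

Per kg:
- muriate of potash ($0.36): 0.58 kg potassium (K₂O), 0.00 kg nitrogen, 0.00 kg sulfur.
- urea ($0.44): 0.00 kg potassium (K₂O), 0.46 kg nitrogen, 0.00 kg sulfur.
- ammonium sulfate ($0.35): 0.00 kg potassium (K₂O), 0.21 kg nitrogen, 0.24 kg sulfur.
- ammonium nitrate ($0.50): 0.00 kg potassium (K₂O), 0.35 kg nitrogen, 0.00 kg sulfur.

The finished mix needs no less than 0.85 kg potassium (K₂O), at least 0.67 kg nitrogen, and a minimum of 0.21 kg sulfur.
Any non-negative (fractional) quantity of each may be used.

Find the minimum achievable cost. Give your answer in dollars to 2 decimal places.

This is a linear program. Let x1 = kg of muriate of potash, x2 = kg of urea, x3 = kg of ammonium sulfate, x4 = kg of ammonium nitrate.
Minimize 0.36x1 + 0.44x2 + 0.35x3 + 0.5x4 subject to:
  0.58x1 ≥ 0.85   (potassium (K₂O))
  0.46x2 + 0.21x3 + 0.35x4 ≥ 0.67   (nitrogen)
  0.24x3 ≥ 0.21   (sulfur)
  x1, x2, x3, x4 ≥ 0.
The minimum-cost mix takes nothing from ammonium nitrate — only muriate of potash, urea, ammonium sulfate. There the potassium (K₂O), nitrogen, sulfur constraints are tight.
Optimal quantities: muriate of potash = 1.466 kg, urea = 1.057 kg, ammonium sulfate = 0.875 kg.
Hence cost = 0.36·1.466 + 0.44·1.057 + 0.35·0.875 = $1.2991.

$1.30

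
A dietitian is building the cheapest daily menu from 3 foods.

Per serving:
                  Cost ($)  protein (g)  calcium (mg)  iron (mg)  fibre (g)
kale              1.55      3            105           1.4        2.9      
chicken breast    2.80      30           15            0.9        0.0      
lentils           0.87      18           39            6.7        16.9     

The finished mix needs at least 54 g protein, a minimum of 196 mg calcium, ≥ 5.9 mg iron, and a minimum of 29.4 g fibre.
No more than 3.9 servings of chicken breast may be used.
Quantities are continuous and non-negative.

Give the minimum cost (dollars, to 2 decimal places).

$3.74

Let x1 = servings of kale, x2 = servings of chicken breast, x3 = servings of lentils.
Minimize 1.55x1 + 2.8x2 + 0.87x3 subject to:
  3x1 + 30x2 + 18x3 ≥ 54   (protein)
  105x1 + 15x2 + 39x3 ≥ 196   (calcium)
  1.4x1 + 0.9x2 + 6.7x3 ≥ 5.9   (iron)
  2.9x1 + 16.9x3 ≥ 29.4   (fibre)
  x2 ≤ 3.9
  x1, x2, x3 ≥ 0.
The optimal basis is {kale, lentils}; chicken breast drops out. The protein and calcium requirements are met with equality.
Optimal quantities: kale = 0.802 servings, lentils = 2.866 servings.
Objective = 1.55·0.802 + 0.87·2.866 = 3.7365.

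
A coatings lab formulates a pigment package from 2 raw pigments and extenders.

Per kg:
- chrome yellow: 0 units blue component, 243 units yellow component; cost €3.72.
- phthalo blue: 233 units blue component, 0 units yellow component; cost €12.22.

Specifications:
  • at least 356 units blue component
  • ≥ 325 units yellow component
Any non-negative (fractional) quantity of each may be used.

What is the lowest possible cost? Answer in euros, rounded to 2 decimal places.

€23.65

Let x1 = kg of chrome yellow, x2 = kg of phthalo blue.
Minimize 3.72x1 + 12.22x2 subject to:
  233x2 ≥ 356   (blue component)
  243x1 ≥ 325   (yellow component)
  x1, x2 ≥ 0.
Both inputs are positive at the optimum. Binding constraints: blue component and yellow component.
Optimal quantities: chrome yellow = 1.337 kg, phthalo blue = 1.528 kg.
Cost = 3.72·1.337 + 12.22·1.528 = 23.6458.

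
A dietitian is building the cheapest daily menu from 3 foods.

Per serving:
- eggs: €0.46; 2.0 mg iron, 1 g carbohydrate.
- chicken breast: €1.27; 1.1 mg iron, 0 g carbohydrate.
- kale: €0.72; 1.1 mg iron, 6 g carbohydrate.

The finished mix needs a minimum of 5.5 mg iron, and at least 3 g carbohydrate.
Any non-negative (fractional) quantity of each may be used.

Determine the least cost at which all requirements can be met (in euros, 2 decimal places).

€1.29

Let x1 = servings of eggs, x2 = servings of chicken breast, x3 = servings of kale.
Minimize 0.46x1 + 1.27x2 + 0.72x3 s.t.:
  2x1 + 1.1x2 + 1.1x3 ≥ 5.5   (iron)
  1x1 + 6x3 ≥ 3   (carbohydrate)
  x1, x2, x3 ≥ 0.
The cheapest feasible vertex uses only eggs, kale; chicken breast is not used. Binding constraints: iron and carbohydrate.
So eggs = 2.725 servings, kale = 0.04587 servings.
Total cost: 0.46·2.725 + 0.72·0.04587 = 1.2865.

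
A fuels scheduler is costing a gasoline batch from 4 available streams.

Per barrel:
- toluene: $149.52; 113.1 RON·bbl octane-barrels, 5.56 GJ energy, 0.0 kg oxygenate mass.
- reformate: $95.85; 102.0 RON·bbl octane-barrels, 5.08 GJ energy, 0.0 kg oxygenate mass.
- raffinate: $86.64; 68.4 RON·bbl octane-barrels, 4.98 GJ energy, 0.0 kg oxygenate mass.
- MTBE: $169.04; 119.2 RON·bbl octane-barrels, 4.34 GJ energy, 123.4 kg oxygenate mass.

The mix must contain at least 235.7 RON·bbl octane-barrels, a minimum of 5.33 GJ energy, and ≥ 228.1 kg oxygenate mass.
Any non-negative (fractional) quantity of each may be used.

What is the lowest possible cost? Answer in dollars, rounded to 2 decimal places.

$326.90

Set it up as a linear program. Let x1 = barrels of toluene, x2 = barrels of reformate, x3 = barrels of raffinate, x4 = barrels of MTBE.
Minimise 149.52x1 + 95.85x2 + 86.64x3 + 169.04x4 s.t.:
  113.1x1 + 102x2 + 68.4x3 + 119.2x4 ≥ 235.7   (octane-barrels)
  5.56x1 + 5.08x2 + 4.98x3 + 4.34x4 ≥ 5.33   (energy)
  123.4x4 ≥ 228.1   (oxygenate mass)
  x1, x2, x3, x4 ≥ 0.
The minimum-cost mix takes nothing from toluene, raffinate — only reformate, MTBE. The octane-barrels and oxygenate mass requirements are met with equality.
That vertex is x2 = 0.150623, x4 = 1.84846.
Total cost: 95.85·0.150623 + 169.04·1.84846 = 326.9009.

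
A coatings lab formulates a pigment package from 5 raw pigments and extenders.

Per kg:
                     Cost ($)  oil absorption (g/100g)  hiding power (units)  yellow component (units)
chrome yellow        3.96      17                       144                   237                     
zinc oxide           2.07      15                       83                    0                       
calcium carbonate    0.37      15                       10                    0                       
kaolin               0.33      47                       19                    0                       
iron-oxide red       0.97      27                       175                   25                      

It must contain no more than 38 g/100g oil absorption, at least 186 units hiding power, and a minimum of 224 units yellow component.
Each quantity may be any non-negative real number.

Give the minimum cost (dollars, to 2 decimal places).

Set it up as a linear program. Let x1 = kg of chrome yellow, x2 = kg of zinc oxide, x3 = kg of calcium carbonate, x4 = kg of kaolin, x5 = kg of iron-oxide red.
min 3.96x1 + 2.07x2 + 0.37x3 + 0.33x4 + 0.97x5 s.t.:
  17x1 + 15x2 + 15x3 + 47x4 + 27x5 ≤ 38   (oil absorption)
  144x1 + 83x2 + 10x3 + 19x4 + 175x5 ≥ 186   (hiding power)
  237x1 + 25x5 ≥ 224   (yellow component)
  x1, x2, x3, x4, x5 ≥ 0.
At the optimum only chrome yellow, iron-oxide red are positive (zinc oxide, calcium carbonate, kaolin = 0). Binding constraints: hiding power and yellow component.
Optimal quantities: chrome yellow = 0.9122 kg, iron-oxide red = 0.3122 kg.
Total cost: 3.96·0.9122 + 0.97·0.3122 = 3.9151.

$3.92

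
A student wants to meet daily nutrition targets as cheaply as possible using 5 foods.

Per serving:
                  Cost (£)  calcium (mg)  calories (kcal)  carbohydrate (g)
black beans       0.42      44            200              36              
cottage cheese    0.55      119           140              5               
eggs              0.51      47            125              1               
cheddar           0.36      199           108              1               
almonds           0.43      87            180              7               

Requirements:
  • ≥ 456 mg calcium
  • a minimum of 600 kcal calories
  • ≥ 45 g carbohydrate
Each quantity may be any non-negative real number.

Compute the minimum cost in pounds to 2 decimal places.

£1.51

Treat it as an LP. Let x1 = servings of black beans, x2 = servings of cottage cheese, x3 = servings of eggs, x4 = servings of cheddar, x5 = servings of almonds.
min 0.42x1 + 0.55x2 + 0.51x3 + 0.36x4 + 0.43x5 s.t.:
  44x1 + 119x2 + 47x3 + 199x4 + 87x5 ≥ 456   (calcium)
  200x1 + 140x2 + 125x3 + 108x4 + 180x5 ≥ 600   (calories)
  36x1 + 5x2 + 1x3 + 1x4 + 7x5 ≥ 45   (carbohydrate)
  x1, x2, x3, x4, x5 ≥ 0.
The minimum-cost mix takes nothing from cottage cheese, eggs, almonds — only black beans, cheddar. Binding constraints: calcium and calories.
Optimal quantities: black beans = 2.002 servings, cheddar = 1.849 servings.
Hence cost = 0.42·2.002 + 0.36·1.849 = £1.5065.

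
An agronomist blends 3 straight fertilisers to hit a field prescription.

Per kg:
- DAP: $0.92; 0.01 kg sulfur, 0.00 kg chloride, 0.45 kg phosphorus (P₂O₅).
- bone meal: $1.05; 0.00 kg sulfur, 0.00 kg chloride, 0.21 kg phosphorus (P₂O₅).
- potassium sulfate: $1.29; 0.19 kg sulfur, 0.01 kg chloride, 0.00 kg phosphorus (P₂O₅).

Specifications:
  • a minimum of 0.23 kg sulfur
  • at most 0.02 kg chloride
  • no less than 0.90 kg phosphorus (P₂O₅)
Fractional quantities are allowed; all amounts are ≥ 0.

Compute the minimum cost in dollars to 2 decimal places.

$3.27

Treat it as an LP. Let x1 = kg of DAP, x2 = kg of bone meal, x3 = kg of potassium sulfate.
Minimize 0.92x1 + 1.05x2 + 1.29x3 with:
  0.01x1 + 0.19x3 ≥ 0.23   (sulfur)
  0.01x3 ≤ 0.02   (chloride)
  0.45x1 + 0.21x2 ≥ 0.9   (phosphorus (P₂O₅))
  x1, x2, x3 ≥ 0.
The optimal basis is {DAP, potassium sulfate}; bone meal drops out. The sulfur and phosphorus (P₂O₅) requirements are met with equality.
So DAP = 2 kg, potassium sulfate = 1.105 kg.
Objective = 0.92·2 + 1.29·1.105 = 3.2655.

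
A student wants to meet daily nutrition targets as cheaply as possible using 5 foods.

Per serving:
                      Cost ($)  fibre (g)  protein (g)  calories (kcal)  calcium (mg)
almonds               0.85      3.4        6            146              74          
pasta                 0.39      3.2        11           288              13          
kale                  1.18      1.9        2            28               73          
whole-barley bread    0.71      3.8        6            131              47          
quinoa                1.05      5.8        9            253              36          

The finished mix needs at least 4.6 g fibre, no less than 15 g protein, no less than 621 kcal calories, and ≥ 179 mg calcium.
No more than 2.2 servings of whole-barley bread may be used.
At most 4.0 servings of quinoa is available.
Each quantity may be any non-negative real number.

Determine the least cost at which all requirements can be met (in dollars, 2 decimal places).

$2.30

Let x1 = servings of almonds, x2 = servings of pasta, x3 = servings of kale, x4 = servings of whole-barley bread, x5 = servings of quinoa.
Minimise 0.85x1 + 0.39x2 + 1.18x3 + 0.71x4 + 1.05x5 with:
  3.4x1 + 3.2x2 + 1.9x3 + 3.8x4 + 5.8x5 ≥ 4.6   (fibre)
  6x1 + 11x2 + 2x3 + 6x4 + 9x5 ≥ 15   (protein)
  146x1 + 288x2 + 28x3 + 131x4 + 253x5 ≥ 621   (calories)
  74x1 + 13x2 + 73x3 + 47x4 + 36x5 ≥ 179   (calcium)
  x4 ≤ 2.2
  x5 ≤ 4
  x1, x2, x3, x4, x5 ≥ 0.
The cheapest feasible vertex uses only almonds, pasta; kale, whole-barley bread, quinoa are not used. Binding constraints: calories and calcium.
Optimal quantities: almonds = 2.24 servings, pasta = 1.021 servings.
Objective = 0.85·2.24 + 0.39·1.021 = 2.3022.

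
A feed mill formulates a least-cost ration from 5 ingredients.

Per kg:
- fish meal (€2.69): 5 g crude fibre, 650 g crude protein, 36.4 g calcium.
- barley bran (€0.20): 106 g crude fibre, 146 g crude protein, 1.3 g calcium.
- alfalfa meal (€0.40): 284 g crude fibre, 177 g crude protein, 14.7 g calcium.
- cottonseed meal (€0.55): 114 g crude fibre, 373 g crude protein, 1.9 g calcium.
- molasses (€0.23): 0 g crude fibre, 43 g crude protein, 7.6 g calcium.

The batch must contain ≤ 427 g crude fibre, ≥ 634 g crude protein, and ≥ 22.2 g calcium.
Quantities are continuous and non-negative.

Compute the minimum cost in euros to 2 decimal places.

€1.18

Let x1 = kg of fish meal, x2 = kg of barley bran, x3 = kg of alfalfa meal, x4 = kg of cottonseed meal, x5 = kg of molasses.
Minimize 2.69x1 + 0.2x2 + 0.4x3 + 0.55x4 + 0.23x5 s.t.:
  5x1 + 106x2 + 284x3 + 114x4 ≤ 427   (crude fibre)
  650x1 + 146x2 + 177x3 + 373x4 + 43x5 ≥ 634   (crude protein)
  36.4x1 + 1.3x2 + 14.7x3 + 1.9x4 + 7.6x5 ≥ 22.2   (calcium)
  x1, x2, x3, x4, x5 ≥ 0.
At the optimum only alfalfa meal, cottonseed meal, molasses are positive (fish meal, barley bran = 0). Binding constraints: crude fibre, crude protein, calcium.
That vertex is x3 = 1.049, x4 = 1.132, x5 = 0.6086.
Total cost: 0.4·1.049 + 0.55·1.132 + 0.23·0.6086 = 1.1822.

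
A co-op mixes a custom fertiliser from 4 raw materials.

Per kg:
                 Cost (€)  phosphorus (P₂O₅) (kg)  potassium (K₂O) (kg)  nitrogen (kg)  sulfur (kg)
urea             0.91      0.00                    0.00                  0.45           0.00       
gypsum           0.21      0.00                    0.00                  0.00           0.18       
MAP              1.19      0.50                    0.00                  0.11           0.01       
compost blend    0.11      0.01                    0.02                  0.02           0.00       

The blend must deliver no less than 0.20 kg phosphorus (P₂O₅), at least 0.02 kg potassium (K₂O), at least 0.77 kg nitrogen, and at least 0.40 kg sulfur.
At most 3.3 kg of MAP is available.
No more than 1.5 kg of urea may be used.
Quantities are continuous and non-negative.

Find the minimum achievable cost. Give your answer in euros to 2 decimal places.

This is a linear program. Let x1 = kg of urea, x2 = kg of gypsum, x3 = kg of MAP, x4 = kg of compost blend.
min 0.91x1 + 0.21x2 + 1.19x3 + 0.11x4 s.t.:
  0.5x3 + 0.01x4 ≥ 0.2   (phosphorus (P₂O₅))
  0.02x4 ≥ 0.02   (potassium (K₂O))
  0.45x1 + 0.11x3 + 0.02x4 ≥ 0.77   (nitrogen)
  0.18x2 + 0.01x3 ≥ 0.4   (sulfur)
  x3 ≤ 3.3
  x1 ≤ 1.5
  x1, x2, x3, x4 ≥ 0.
All 4 inputs are positive at the optimum. Binding constraints: phosphorus (P₂O₅), nitrogen, sulfur, the urea cap.
Solving gives x1 = 1.5, x2 = 2.203, x3 = 0.3427, x4 = 2.865.
Hence cost = 0.91·1.5 + 0.21·2.203 + 1.19·0.3427 + 0.11·2.865 = €2.5506.

€2.55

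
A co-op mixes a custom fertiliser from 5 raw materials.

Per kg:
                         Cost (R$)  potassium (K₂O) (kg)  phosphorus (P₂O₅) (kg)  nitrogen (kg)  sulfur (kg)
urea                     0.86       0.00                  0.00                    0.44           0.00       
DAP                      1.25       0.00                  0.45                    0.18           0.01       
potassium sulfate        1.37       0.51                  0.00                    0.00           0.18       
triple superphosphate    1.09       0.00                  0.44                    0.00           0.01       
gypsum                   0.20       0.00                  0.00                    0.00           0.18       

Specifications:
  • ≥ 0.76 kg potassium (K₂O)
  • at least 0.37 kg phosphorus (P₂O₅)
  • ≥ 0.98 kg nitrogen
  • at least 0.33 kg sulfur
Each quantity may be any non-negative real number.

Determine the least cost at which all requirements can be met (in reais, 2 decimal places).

Treat it as an LP. Let x1 = kg of urea, x2 = kg of DAP, x3 = kg of potassium sulfate, x4 = kg of triple superphosphate, x5 = kg of gypsum.
min 0.86x1 + 1.25x2 + 1.37x3 + 1.09x4 + 0.2x5 s.t.:
  0.51x3 ≥ 0.76   (potassium (K₂O))
  0.45x2 + 0.44x4 ≥ 0.37   (phosphorus (P₂O₅))
  0.44x1 + 0.18x2 ≥ 0.98   (nitrogen)
  0.01x2 + 0.18x3 + 0.01x4 + 0.18x5 ≥ 0.33   (sulfur)
  x1, x2, x3, x4, x5 ≥ 0.
The cheapest feasible vertex uses only urea, DAP, potassium sulfate, gypsum; triple superphosphate is not used. The potassium (K₂O), phosphorus (P₂O₅), nitrogen, sulfur requirements are met with equality.
Optimal quantities: urea = 1.8909 kg, DAP = 0.82222 kg, potassium sulfate = 1.4902 kg, gypsum = 0.29746 kg.
Objective = 0.86·1.8909 + 1.25·0.82222 + 1.37·1.4902 + 0.2·0.29746 = 4.75502.

R$4.76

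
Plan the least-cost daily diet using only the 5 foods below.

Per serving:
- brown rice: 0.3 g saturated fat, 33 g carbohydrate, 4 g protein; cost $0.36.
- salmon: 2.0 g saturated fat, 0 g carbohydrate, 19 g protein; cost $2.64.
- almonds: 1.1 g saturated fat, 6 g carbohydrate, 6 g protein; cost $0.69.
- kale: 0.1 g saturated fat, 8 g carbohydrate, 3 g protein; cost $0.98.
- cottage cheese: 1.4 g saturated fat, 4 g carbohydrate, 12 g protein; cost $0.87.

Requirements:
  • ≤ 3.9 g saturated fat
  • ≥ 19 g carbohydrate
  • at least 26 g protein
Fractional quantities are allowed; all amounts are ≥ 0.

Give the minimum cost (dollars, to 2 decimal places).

$1.91

Let x1 = servings of brown rice, x2 = servings of salmon, x3 = servings of almonds, x4 = servings of kale, x5 = servings of cottage cheese.
Minimise 0.36x1 + 2.64x2 + 0.69x3 + 0.98x4 + 0.87x5 with:
  0.3x1 + 2x2 + 1.1x3 + 0.1x4 + 1.4x5 ≤ 3.9   (saturated fat)
  33x1 + 6x3 + 8x4 + 4x5 ≥ 19   (carbohydrate)
  4x1 + 19x2 + 6x3 + 3x4 + 12x5 ≥ 26   (protein)
  x1, x2, x3, x4, x5 ≥ 0.
At the optimum only brown rice, cottage cheese are positive (salmon, almonds, kale = 0). There the carbohydrate and protein constraints are tight.
That vertex is x1 = 0.3263, x5 = 2.058.
Hence cost = 0.36·0.3263 + 0.87·2.058 = $1.9079.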